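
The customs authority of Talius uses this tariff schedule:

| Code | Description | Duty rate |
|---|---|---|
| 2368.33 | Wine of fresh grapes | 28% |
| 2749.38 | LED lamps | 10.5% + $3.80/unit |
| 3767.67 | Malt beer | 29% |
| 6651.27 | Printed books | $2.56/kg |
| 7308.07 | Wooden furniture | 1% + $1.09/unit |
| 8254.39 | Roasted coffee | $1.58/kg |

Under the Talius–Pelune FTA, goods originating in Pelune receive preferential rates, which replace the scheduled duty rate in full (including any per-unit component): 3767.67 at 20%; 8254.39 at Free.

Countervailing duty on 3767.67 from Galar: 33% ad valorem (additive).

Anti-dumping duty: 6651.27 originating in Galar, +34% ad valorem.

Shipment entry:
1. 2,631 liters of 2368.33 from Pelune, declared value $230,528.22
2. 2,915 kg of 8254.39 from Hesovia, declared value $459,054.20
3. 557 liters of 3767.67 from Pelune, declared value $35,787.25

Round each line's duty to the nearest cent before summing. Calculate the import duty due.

$76,311.05

Line 1 (2368.33, Pelune, 2,631 liters, $230,528.22):
Base rate for 2368.33 is 28%.
Origin Pelune is the FTA partner but 2368.33 is not on the preference list; base rate stands.
Duty = $230,528.22 × 28% = $64,547.90.
Line 2 (8254.39, Hesovia, 2,915 kg, $459,054.20):
Base rate for 8254.39 is $1.58/kg.
8254.39 has an FTA preferential rate, but origin Hesovia is not Pelune; base rate stands.
Duty = 2,915 × $1.58 = $4,605.70.
Line 3 (3767.67, Pelune, 557 liters, $35,787.25):
Base rate for 3767.67 is 29%.
Origin Pelune qualifies under the Talius–Pelune agreement and 3767.67 is covered: preferential rate 20% applies instead.
The additional-duty order on 3767.67 targets Galar, not Pelune; it does not apply.
Duty = $35,787.25 × 20% = $7,157.45.
Total = $64,547.90 + $4,605.70 + $7,157.45 = $76,311.05.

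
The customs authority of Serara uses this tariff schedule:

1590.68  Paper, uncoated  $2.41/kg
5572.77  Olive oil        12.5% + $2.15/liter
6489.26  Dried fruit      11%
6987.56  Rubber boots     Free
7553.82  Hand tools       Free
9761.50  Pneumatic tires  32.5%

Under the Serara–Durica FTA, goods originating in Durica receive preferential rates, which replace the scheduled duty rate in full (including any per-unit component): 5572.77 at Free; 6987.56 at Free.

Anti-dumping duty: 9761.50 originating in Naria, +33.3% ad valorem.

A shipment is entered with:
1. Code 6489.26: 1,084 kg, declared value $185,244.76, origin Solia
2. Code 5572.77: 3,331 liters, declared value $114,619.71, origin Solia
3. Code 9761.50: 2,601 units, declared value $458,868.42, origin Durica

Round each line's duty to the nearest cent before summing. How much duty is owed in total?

Line 1 (6489.26, Solia, 1,084 kg, $185,244.76):
Base rate for 6489.26 is 11%.
Duty = $185,244.76 × 11% = $20,376.92.
Line 2 (5572.77, Solia, 3,331 liters, $114,619.71):
Base rate for 5572.77 is 12.5% + $2.15/liter.
5572.77 has an FTA preferential rate, but origin Solia is not Durica; base rate stands.
Duty = $114,619.71 × 12.5% + 3,331 × $2.15 = $21,489.11.
Line 3 (9761.50, Durica, 2,601 units, $458,868.42):
Base rate for 9761.50 is 32.5%.
Origin Durica is the FTA partner but 9761.50 is not on the preference list; base rate stands.
The additional-duty order on 9761.50 targets Naria, not Durica; it does not apply.
Duty = $458,868.42 × 32.5% = $149,132.24.
Total = $20,376.92 + $21,489.11 + $149,132.24 = $190,998.27.

$190,998.27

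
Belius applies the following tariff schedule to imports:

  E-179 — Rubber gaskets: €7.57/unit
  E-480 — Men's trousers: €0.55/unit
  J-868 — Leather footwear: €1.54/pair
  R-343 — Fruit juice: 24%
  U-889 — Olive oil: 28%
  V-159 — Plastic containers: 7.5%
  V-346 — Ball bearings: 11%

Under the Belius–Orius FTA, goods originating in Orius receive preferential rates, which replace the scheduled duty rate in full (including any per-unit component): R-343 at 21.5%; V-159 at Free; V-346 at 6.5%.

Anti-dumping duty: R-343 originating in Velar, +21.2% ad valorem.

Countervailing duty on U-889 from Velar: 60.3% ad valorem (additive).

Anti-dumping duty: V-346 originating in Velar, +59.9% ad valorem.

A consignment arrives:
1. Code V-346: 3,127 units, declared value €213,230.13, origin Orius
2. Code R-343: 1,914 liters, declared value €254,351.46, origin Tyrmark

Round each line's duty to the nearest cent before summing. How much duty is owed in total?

Line 1 (V-346, Orius, 3,127 units, €213,230.13):
Base rate for V-346 is 11%.
Origin Orius qualifies under the Belius–Orius agreement and V-346 is covered: preferential rate 6.5% applies instead.
The additional-duty order on V-346 targets Velar, not Orius; it does not apply.
Duty = €213,230.13 × 6.5% = €13,859.96.
Line 2 (R-343, Tyrmark, 1,914 liters, €254,351.46):
Base rate for R-343 is 24%.
R-343 has an FTA preferential rate, but origin Tyrmark is not Orius; base rate stands.
The additional-duty order on R-343 targets Velar, not Tyrmark; it does not apply.
Duty = €254,351.46 × 24% = €61,044.35.
Total = €13,859.96 + €61,044.35 = €74,904.31.

€74,904.31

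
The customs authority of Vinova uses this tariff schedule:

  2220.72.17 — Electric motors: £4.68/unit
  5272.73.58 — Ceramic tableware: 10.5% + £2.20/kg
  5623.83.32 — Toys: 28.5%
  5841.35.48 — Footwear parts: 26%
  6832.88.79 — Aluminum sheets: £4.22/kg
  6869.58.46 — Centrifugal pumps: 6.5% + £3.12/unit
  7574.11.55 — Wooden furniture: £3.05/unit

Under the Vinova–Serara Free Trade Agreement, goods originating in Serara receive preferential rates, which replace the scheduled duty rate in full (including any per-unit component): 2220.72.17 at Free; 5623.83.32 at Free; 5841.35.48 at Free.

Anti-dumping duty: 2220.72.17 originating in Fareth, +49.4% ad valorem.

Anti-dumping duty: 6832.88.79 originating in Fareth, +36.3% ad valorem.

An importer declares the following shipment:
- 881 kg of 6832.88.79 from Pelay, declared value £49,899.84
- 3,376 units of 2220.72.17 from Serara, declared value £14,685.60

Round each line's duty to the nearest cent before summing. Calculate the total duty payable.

£3,717.82

Line 1 (6832.88.79, Pelay, 881 kg, £49,899.84):
Base rate for 6832.88.79 is £4.22/kg.
The additional-duty order on 6832.88.79 targets Fareth, not Pelay; it does not apply.
Duty = 881 × £4.22 = £3,717.82.
Line 2 (2220.72.17, Serara, 3,376 units, £14,685.60):
Base rate for 2220.72.17 is £4.68/unit.
Origin Serara qualifies under the Vinova–Serara agreement and 2220.72.17 is covered: preferential rate Free applies instead.
The additional-duty order on 2220.72.17 targets Fareth, not Serara; it does not apply.
Duty = £14,685.60 × 0% = £0.00.
Total = £3,717.82 + £0.00 = £3,717.82.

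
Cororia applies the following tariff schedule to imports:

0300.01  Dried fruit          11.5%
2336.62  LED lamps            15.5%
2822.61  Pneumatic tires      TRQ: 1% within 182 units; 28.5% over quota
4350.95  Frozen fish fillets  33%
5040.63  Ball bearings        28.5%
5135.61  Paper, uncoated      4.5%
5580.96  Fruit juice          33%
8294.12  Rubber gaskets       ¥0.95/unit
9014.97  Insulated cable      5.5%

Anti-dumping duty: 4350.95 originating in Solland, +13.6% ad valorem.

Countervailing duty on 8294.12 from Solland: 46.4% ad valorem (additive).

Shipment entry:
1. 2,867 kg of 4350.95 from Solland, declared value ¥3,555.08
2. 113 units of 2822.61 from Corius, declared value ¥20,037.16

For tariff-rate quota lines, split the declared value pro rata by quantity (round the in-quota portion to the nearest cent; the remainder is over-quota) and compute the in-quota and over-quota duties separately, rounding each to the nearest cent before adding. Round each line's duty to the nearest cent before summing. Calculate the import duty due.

Line 1 (4350.95, Solland, 2,867 kg, ¥3,555.08):
Base rate for 4350.95 is 33%.
Additional duty on 4350.95 from Solland: +13.6%. Applied ad valorem rate: 33% + 13.6% = 46.6%.
Duty = ¥3,555.08 × 46.6% = ¥1,656.67.
Line 2 (2822.61, Corius, 113 units, ¥20,037.16):
Code 2822.61 is under a tariff-rate quota (threshold 182 units). Quantity 113 units is within the quota, so the in-quota rate 1% applies to the full value.
Duty = ¥20,037.16 × 1% = ¥200.37.
Total = ¥1,656.67 + ¥200.37 = ¥1,857.04.

¥1,857.04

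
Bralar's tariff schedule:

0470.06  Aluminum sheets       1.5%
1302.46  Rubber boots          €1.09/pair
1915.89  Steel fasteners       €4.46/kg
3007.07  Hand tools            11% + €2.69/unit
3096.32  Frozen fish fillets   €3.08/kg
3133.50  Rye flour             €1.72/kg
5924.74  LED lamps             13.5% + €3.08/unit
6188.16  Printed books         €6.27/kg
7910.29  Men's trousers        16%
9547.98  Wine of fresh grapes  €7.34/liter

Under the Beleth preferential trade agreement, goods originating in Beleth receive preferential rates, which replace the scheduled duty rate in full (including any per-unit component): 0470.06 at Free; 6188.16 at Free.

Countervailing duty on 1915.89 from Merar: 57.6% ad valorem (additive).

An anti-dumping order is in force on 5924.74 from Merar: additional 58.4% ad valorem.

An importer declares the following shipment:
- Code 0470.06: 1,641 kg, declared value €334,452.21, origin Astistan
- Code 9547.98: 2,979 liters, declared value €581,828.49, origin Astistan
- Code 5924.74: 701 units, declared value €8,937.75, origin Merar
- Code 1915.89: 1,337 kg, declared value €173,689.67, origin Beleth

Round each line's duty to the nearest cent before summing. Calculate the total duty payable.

€41,430.98

Line 1 (0470.06, Astistan, 1,641 kg, €334,452.21):
Base rate for 0470.06 is 1.5%.
0470.06 has an FTA preferential rate, but origin Astistan is not Beleth; base rate stands.
Duty = €334,452.21 × 1.5% = €5,016.78.
Line 2 (9547.98, Astistan, 2,979 liters, €581,828.49):
Base rate for 9547.98 is €7.34/liter.
Duty = 2,979 × €7.34 = €21,865.86.
Line 3 (5924.74, Merar, 701 units, €8,937.75):
Base rate for 5924.74 is 13.5% + €3.08/unit.
Additional duty on 5924.74 from Merar: +58.4%. Applied ad valorem rate: 13.5% + 58.4% = 71.9%.
Duty = €8,937.75 × 71.9% + 701 × €3.08 = €8,585.32.
Line 4 (1915.89, Beleth, 1,337 kg, €173,689.67):
Base rate for 1915.89 is €4.46/kg.
Origin Beleth is the FTA partner but 1915.89 is not on the preference list; base rate stands.
The additional-duty order on 1915.89 targets Merar, not Beleth; it does not apply.
Duty = 1,337 × €4.46 = €5,963.02.
Total = €5,016.78 + €21,865.86 + €8,585.32 + €5,963.02 = €41,430.98.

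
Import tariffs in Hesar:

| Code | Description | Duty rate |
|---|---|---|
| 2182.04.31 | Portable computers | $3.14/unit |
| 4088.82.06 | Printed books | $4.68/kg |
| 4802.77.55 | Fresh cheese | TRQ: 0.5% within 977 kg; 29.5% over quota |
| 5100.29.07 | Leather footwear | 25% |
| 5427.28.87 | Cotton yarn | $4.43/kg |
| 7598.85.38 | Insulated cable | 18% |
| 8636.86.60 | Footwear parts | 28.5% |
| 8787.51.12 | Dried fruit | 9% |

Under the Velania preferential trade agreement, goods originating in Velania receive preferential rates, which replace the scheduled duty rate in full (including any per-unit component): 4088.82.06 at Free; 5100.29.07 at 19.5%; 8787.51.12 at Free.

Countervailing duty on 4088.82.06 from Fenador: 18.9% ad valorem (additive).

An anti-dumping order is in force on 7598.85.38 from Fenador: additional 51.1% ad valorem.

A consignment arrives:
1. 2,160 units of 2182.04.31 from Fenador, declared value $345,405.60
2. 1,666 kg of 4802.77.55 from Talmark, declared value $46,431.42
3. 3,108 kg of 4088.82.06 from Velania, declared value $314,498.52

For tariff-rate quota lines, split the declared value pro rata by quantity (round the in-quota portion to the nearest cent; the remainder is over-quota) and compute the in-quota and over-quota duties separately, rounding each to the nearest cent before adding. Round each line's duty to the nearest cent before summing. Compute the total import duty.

Line 1 (2182.04.31, Fenador, 2,160 units, $345,405.60):
Base rate for 2182.04.31 is $3.14/unit.
Duty = 2,160 × $3.14 = $6,782.40.
Line 2 (4802.77.55, Talmark, 1,666 kg, $46,431.42):
Code 4802.77.55 is under a tariff-rate quota (threshold 977 kg). In-quota: 977 kg at 0.5%; over-quota: 689 kg at 29.5%.
Pro-rata value split: in-quota = $46,431.42 × 977/1,666 = $27,228.99; over-quota = $46,431.42 − $27,228.99 = $19,202.43.
In-quota duty = $27,228.99 × 0.5% = $136.14. Over-quota duty = $19,202.43 × 29.5% = $5,664.72.
Line duty = $136.14 + $5,664.72 = $5,800.86.
Line 3 (4088.82.06, Velania, 3,108 kg, $314,498.52):
Base rate for 4088.82.06 is $4.68/kg.
Origin Velania qualifies under the Hesar–Velania agreement and 4088.82.06 is covered: preferential rate Free applies instead.
The additional-duty order on 4088.82.06 targets Fenador, not Velania; it does not apply.
Duty = $314,498.52 × 0% = $0.00.
Total = $6,782.40 + $5,800.86 + $0.00 = $12,583.26.

$12,583.26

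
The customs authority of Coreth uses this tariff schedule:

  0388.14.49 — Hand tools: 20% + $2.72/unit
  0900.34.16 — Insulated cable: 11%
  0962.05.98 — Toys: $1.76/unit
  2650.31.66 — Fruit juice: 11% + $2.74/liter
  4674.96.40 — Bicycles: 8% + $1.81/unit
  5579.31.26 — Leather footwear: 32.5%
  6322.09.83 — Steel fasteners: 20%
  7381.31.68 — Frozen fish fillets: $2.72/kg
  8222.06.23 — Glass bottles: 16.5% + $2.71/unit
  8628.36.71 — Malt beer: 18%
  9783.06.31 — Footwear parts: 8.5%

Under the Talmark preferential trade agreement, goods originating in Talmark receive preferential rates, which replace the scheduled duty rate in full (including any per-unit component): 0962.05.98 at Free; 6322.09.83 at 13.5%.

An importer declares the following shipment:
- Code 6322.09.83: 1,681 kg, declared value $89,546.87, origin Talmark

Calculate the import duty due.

Line 1 (6322.09.83, Talmark, 1,681 kg, $89,546.87):
Base rate for 6322.09.83 is 20%.
Origin Talmark qualifies under the Coreth–Talmark agreement and 6322.09.83 is covered: preferential rate 13.5% applies instead.
Duty = $89,546.87 × 13.5% = $12,088.83.

$12,088.83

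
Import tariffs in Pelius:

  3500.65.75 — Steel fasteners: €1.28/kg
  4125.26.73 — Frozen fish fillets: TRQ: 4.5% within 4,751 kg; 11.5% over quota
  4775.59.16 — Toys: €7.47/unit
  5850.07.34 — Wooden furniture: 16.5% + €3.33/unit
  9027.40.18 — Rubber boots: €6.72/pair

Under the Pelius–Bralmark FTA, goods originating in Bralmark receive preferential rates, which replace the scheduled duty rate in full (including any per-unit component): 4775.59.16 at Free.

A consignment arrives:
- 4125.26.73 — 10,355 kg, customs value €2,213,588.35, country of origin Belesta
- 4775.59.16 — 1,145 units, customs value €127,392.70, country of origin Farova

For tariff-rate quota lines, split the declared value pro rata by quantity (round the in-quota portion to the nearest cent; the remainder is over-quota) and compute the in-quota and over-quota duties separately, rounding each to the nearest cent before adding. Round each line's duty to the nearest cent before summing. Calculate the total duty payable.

€192,022.32

Line 1 (4125.26.73, Belesta, 10,355 kg, €2,213,588.35):
Code 4125.26.73 is under a tariff-rate quota (threshold 4,751 kg). In-quota: 4,751 kg at 4.5%; over-quota: 5,604 kg at 11.5%.
Pro-rata value split: in-quota = €2,213,588.35 × 4,751/10,355 = €1,015,621.27; over-quota = €2,213,588.35 − €1,015,621.27 = €1,197,967.08.
In-quota duty = €1,015,621.27 × 4.5% = €45,702.96. Over-quota duty = €1,197,967.08 × 11.5% = €137,766.21.
Line duty = €45,702.96 + €137,766.21 = €183,469.17.
Line 2 (4775.59.16, Farova, 1,145 units, €127,392.70):
Base rate for 4775.59.16 is €7.47/unit.
4775.59.16 has an FTA preferential rate, but origin Farova is not Bralmark; base rate stands.
Duty = 1,145 × €7.47 = €8,553.15.
Total = €183,469.17 + €8,553.15 = €192,022.32.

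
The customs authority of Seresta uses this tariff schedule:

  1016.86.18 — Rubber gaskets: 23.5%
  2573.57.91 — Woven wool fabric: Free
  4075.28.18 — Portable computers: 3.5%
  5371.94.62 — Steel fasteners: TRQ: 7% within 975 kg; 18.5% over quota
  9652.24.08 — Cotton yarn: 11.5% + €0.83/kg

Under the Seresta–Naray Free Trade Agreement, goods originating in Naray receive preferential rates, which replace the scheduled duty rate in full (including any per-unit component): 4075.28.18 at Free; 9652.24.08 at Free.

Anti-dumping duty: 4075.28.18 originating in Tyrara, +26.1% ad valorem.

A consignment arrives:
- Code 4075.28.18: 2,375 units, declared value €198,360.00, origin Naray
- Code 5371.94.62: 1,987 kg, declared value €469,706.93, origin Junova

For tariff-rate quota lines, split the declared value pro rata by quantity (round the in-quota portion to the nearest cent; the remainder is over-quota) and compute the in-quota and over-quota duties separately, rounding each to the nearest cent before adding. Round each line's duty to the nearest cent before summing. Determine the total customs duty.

Line 1 (4075.28.18, Naray, 2,375 units, €198,360.00):
Base rate for 4075.28.18 is 3.5%.
Origin Naray qualifies under the Seresta–Naray agreement and 4075.28.18 is covered: preferential rate Free applies instead.
The additional-duty order on 4075.28.18 targets Tyrara, not Naray; it does not apply.
Duty = €198,360.00 × 0% = €0.00.
Line 2 (5371.94.62, Junova, 1,987 kg, €469,706.93):
Code 5371.94.62 is under a tariff-rate quota (threshold 975 kg). In-quota: 975 kg at 7%; over-quota: 1,012 kg at 18.5%.
Pro-rata value split: in-quota = €469,706.93 × 975/1,987 = €230,480.25; over-quota = €469,706.93 − €230,480.25 = €239,226.68.
In-quota duty = €230,480.25 × 7% = €16,133.62. Over-quota duty = €239,226.68 × 18.5% = €44,256.94.
Line duty = €16,133.62 + €44,256.94 = €60,390.56.
Total = €0.00 + €60,390.56 = €60,390.56.

€60,390.56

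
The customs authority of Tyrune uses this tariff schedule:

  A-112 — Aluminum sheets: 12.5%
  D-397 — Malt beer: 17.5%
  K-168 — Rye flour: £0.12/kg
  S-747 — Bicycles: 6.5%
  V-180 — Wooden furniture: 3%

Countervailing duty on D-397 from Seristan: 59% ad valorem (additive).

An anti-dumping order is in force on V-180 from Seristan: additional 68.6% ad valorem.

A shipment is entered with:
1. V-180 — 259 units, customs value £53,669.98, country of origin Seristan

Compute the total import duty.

Line 1 (V-180, Seristan, 259 units, £53,669.98):
Base rate for V-180 is 3%.
Additional duty on V-180 from Seristan: +68.6%. Applied ad valorem rate: 3% + 68.6% = 71.6%.
Duty = £53,669.98 × 71.6% = £38,427.71.

£38,427.71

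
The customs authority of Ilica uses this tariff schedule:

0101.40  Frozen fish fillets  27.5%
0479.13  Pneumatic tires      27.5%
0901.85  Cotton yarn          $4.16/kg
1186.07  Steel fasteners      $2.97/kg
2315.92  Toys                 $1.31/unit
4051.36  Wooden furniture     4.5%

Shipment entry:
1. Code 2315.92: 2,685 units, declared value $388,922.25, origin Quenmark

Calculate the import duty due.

$3,517.35

Line 1 (2315.92, Quenmark, 2,685 units, $388,922.25):
Base rate for 2315.92 is $1.31/unit.
Duty = 2,685 × $1.31 = $3,517.35.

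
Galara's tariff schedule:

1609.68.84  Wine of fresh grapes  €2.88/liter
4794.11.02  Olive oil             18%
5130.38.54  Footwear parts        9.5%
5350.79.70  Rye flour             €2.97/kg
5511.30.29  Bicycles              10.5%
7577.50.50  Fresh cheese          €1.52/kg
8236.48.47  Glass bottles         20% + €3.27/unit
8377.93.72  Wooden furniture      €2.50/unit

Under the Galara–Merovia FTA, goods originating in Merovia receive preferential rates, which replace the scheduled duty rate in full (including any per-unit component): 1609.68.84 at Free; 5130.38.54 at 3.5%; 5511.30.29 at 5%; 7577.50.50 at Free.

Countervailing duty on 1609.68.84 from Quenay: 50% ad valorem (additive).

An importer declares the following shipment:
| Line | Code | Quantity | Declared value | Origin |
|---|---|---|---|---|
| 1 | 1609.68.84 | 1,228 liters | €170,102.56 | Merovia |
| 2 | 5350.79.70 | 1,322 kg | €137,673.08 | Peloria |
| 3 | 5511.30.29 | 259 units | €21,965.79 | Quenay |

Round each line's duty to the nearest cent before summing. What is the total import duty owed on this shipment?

€6,232.75

Line 1 (1609.68.84, Merovia, 1,228 liters, €170,102.56):
Base rate for 1609.68.84 is €2.88/liter.
Origin Merovia qualifies under the Galara–Merovia agreement and 1609.68.84 is covered: preferential rate Free applies instead.
The additional-duty order on 1609.68.84 targets Quenay, not Merovia; it does not apply.
Duty = €170,102.56 × 0% = €0.00.
Line 2 (5350.79.70, Peloria, 1,322 kg, €137,673.08):
Base rate for 5350.79.70 is €2.97/kg.
Duty = 1,322 × €2.97 = €3,926.34.
Line 3 (5511.30.29, Quenay, 259 units, €21,965.79):
Base rate for 5511.30.29 is 10.5%.
5511.30.29 has an FTA preferential rate, but origin Quenay is not Merovia; base rate stands.
Duty = €21,965.79 × 10.5% = €2,306.41.
Total = €0.00 + €3,926.34 + €2,306.41 = €6,232.75.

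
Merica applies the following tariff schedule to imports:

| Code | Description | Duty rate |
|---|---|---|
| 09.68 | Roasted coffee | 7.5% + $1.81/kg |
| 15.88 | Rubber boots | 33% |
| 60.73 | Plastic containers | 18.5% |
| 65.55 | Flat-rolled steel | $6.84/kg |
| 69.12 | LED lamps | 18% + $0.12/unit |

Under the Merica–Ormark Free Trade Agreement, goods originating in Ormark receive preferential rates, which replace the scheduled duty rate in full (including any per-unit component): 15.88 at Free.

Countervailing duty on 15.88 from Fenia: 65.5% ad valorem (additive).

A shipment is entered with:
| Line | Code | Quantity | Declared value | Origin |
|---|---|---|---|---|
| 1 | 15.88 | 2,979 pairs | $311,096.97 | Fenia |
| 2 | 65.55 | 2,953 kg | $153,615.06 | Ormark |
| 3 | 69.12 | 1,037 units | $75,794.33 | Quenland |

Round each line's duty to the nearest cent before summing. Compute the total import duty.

Line 1 (15.88, Fenia, 2,979 pairs, $311,096.97):
Base rate for 15.88 is 33%.
15.88 has an FTA preferential rate, but origin Fenia is not Ormark; base rate stands.
Additional duty on 15.88 from Fenia: +65.5%. Applied ad valorem rate: 33% + 65.5% = 98.5%.
Duty = $311,096.97 × 98.5% = $306,430.52.
Line 2 (65.55, Ormark, 2,953 kg, $153,615.06):
Base rate for 65.55 is $6.84/kg.
Origin Ormark is the FTA partner but 65.55 is not on the preference list; base rate stands.
Duty = 2,953 × $6.84 = $20,198.52.
Line 3 (69.12, Quenland, 1,037 units, $75,794.33):
Base rate for 69.12 is 18% + $0.12/unit.
Duty = $75,794.33 × 18% + 1,037 × $0.12 = $13,767.42.
Total = $306,430.52 + $20,198.52 + $13,767.42 = $340,396.46.

$340,396.46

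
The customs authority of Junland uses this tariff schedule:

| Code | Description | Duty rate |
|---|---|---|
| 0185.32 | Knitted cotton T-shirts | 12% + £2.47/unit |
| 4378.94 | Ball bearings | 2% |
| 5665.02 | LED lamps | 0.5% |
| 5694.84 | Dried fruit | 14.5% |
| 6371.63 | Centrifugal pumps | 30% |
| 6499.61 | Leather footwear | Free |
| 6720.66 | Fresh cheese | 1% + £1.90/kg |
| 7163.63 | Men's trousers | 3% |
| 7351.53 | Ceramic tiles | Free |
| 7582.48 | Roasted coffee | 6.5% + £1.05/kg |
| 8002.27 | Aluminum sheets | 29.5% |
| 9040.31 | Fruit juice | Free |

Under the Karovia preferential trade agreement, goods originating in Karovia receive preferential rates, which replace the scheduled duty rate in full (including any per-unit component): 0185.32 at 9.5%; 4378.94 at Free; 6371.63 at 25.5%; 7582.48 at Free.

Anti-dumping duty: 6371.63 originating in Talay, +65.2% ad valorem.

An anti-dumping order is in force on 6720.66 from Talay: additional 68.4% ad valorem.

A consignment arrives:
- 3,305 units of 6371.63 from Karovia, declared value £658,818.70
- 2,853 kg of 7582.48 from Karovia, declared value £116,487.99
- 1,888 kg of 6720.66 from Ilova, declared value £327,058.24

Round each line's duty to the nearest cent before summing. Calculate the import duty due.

Line 1 (6371.63, Karovia, 3,305 units, £658,818.70):
Base rate for 6371.63 is 30%.
Origin Karovia qualifies under the Junland–Karovia agreement and 6371.63 is covered: preferential rate 25.5% applies instead.
The additional-duty order on 6371.63 targets Talay, not Karovia; it does not apply.
Duty = £658,818.70 × 25.5% = £167,998.77.
Line 2 (7582.48, Karovia, 2,853 kg, £116,487.99):
Base rate for 7582.48 is 6.5% + £1.05/kg.
Origin Karovia qualifies under the Junland–Karovia agreement and 7582.48 is covered: preferential rate Free applies instead.
Duty = £116,487.99 × 0% = £0.00.
Line 3 (6720.66, Ilova, 1,888 kg, £327,058.24):
Base rate for 6720.66 is 1% + £1.90/kg.
The additional-duty order on 6720.66 targets Talay, not Ilova; it does not apply.
Duty = £327,058.24 × 1% + 1,888 × £1.90 = £6,857.78.
Total = £167,998.77 + £0.00 + £6,857.78 = £174,856.55.

£174,856.55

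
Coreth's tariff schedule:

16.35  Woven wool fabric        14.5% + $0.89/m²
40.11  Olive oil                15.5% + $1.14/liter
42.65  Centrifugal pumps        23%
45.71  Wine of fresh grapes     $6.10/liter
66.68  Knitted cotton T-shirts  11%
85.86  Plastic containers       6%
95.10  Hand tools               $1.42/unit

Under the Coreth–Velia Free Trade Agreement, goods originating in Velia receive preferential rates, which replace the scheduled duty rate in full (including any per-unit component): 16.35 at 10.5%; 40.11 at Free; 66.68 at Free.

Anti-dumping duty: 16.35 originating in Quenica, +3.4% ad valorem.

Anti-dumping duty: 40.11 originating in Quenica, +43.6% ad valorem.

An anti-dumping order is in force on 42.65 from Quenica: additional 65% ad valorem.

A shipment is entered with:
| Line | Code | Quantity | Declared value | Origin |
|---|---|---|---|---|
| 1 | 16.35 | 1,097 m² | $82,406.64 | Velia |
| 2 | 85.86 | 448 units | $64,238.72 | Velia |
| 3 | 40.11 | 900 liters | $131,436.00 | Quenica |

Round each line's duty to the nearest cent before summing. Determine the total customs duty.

Line 1 (16.35, Velia, 1,097 m², $82,406.64):
Base rate for 16.35 is 14.5% + $0.89/m².
Origin Velia qualifies under the Coreth–Velia agreement and 16.35 is covered: preferential rate 10.5% applies instead.
The additional-duty order on 16.35 targets Quenica, not Velia; it does not apply.
Duty = $82,406.64 × 10.5% = $8,652.70.
Line 2 (85.86, Velia, 448 units, $64,238.72):
Base rate for 85.86 is 6%.
Origin Velia is the FTA partner but 85.86 is not on the preference list; base rate stands.
Duty = $64,238.72 × 6% = $3,854.32.
Line 3 (40.11, Quenica, 900 liters, $131,436.00):
Base rate for 40.11 is 15.5% + $1.14/liter.
40.11 has an FTA preferential rate, but origin Quenica is not Velia; base rate stands.
Additional duty on 40.11 from Quenica: +43.6%. Applied ad valorem rate: 15.5% + 43.6% = 59.1%.
Duty = $131,436.00 × 59.1% + 900 × $1.14 = $78,704.68.
Total = $8,652.70 + $3,854.32 + $78,704.68 = $91,211.70.

$91,211.70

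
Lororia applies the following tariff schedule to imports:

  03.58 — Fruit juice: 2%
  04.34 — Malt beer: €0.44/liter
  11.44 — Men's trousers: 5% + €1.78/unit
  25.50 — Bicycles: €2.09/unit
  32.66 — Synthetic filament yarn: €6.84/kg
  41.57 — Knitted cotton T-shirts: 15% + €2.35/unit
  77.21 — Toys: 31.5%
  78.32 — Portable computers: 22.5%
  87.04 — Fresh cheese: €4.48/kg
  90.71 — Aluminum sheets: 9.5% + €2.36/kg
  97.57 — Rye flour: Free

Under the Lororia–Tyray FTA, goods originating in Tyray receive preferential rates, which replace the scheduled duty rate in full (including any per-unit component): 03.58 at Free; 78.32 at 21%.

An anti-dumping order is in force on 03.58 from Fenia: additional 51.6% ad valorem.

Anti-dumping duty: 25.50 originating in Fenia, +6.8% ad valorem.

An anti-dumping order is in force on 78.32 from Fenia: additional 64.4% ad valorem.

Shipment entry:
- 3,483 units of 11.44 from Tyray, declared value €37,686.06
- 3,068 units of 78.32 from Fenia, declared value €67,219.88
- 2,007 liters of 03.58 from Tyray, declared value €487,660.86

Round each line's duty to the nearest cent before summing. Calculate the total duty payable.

Line 1 (11.44, Tyray, 3,483 units, €37,686.06):
Base rate for 11.44 is 5% + €1.78/unit.
Origin Tyray is the FTA partner but 11.44 is not on the preference list; base rate stands.
Duty = €37,686.06 × 5% + 3,483 × €1.78 = €8,084.04.
Line 2 (78.32, Fenia, 3,068 units, €67,219.88):
Base rate for 78.32 is 22.5%.
78.32 has an FTA preferential rate, but origin Fenia is not Tyray; base rate stands.
Additional duty on 78.32 from Fenia: +64.4%. Applied ad valorem rate: 22.5% + 64.4% = 86.9%.
Duty = €67,219.88 × 86.9% = €58,414.08.
Line 3 (03.58, Tyray, 2,007 liters, €487,660.86):
Base rate for 03.58 is 2%.
Origin Tyray qualifies under the Lororia–Tyray agreement and 03.58 is covered: preferential rate Free applies instead.
The additional-duty order on 03.58 targets Fenia, not Tyray; it does not apply.
Duty = €487,660.86 × 0% = €0.00.
Total = €8,084.04 + €58,414.08 + €0.00 = €66,498.12.

€66,498.12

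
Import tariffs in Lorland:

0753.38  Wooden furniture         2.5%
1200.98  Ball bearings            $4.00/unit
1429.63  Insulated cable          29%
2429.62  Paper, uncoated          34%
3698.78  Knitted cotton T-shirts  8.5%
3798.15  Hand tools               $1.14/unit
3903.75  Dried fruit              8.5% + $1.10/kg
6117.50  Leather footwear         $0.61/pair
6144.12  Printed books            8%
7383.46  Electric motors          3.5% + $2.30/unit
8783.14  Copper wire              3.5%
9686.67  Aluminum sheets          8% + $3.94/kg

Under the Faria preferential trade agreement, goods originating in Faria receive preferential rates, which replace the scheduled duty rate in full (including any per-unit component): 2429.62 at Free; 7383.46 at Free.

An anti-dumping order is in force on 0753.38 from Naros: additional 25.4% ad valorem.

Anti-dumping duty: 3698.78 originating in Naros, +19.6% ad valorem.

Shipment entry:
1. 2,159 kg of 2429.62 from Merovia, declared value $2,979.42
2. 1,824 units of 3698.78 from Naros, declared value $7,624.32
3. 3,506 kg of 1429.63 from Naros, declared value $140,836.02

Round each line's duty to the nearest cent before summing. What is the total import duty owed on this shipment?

$43,997.88

Line 1 (2429.62, Merovia, 2,159 kg, $2,979.42):
Base rate for 2429.62 is 34%.
2429.62 has an FTA preferential rate, but origin Merovia is not Faria; base rate stands.
Duty = $2,979.42 × 34% = $1,013.00.
Line 2 (3698.78, Naros, 1,824 units, $7,624.32):
Base rate for 3698.78 is 8.5%.
Additional duty on 3698.78 from Naros: +19.6%. Applied ad valorem rate: 8.5% + 19.6% = 28.1%.
Duty = $7,624.32 × 28.1% = $2,142.43.
Line 3 (1429.63, Naros, 3,506 kg, $140,836.02):
Base rate for 1429.63 is 29%.
Duty = $140,836.02 × 29% = $40,842.45.
Total = $1,013.00 + $2,142.43 + $40,842.45 = $43,997.88.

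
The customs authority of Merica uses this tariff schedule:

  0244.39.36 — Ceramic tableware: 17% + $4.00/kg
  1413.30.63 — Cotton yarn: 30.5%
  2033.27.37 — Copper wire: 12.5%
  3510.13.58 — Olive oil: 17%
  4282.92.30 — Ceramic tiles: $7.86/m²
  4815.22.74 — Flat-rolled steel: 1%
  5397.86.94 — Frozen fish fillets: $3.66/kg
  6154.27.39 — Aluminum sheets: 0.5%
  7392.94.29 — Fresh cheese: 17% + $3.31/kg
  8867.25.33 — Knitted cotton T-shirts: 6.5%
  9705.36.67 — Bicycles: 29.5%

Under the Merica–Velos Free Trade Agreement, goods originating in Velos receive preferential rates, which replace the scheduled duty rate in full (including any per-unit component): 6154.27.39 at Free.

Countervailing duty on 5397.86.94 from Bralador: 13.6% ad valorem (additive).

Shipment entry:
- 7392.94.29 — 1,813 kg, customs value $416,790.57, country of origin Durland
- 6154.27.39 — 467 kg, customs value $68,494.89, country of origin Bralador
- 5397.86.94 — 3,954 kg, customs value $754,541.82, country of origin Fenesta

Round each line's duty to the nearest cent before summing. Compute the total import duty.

$91,669.54

Line 1 (7392.94.29, Durland, 1,813 kg, $416,790.57):
Base rate for 7392.94.29 is 17% + $3.31/kg.
Duty = $416,790.57 × 17% + 1,813 × $3.31 = $76,855.43.
Line 2 (6154.27.39, Bralador, 467 kg, $68,494.89):
Base rate for 6154.27.39 is 0.5%.
6154.27.39 has an FTA preferential rate, but origin Bralador is not Velos; base rate stands.
Duty = $68,494.89 × 0.5% = $342.47.
Line 3 (5397.86.94, Fenesta, 3,954 kg, $754,541.82):
Base rate for 5397.86.94 is $3.66/kg.
The additional-duty order on 5397.86.94 targets Bralador, not Fenesta; it does not apply.
Duty = 3,954 × $3.66 = $14,471.64.
Total = $76,855.43 + $342.47 + $14,471.64 = $91,669.54.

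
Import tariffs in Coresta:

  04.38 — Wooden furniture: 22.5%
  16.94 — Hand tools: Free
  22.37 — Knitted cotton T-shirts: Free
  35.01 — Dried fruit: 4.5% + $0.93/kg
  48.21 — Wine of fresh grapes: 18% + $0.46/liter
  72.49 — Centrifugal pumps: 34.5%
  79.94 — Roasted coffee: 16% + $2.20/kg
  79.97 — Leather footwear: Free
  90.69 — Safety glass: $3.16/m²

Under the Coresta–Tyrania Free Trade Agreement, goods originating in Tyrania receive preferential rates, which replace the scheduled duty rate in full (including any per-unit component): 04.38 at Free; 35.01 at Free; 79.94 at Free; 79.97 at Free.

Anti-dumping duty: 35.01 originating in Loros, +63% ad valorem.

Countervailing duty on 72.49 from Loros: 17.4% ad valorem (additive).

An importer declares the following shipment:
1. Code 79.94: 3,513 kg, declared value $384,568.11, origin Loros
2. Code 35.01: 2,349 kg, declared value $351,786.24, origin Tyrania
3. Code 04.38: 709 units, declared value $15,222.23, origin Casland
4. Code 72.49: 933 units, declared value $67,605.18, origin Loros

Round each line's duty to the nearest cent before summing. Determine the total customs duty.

$107,771.59

Line 1 (79.94, Loros, 3,513 kg, $384,568.11):
Base rate for 79.94 is 16% + $2.20/kg.
79.94 has an FTA preferential rate, but origin Loros is not Tyrania; base rate stands.
Duty = $384,568.11 × 16% + 3,513 × $2.20 = $69,259.50.
Line 2 (35.01, Tyrania, 2,349 kg, $351,786.24):
Base rate for 35.01 is 4.5% + $0.93/kg.
Origin Tyrania qualifies under the Coresta–Tyrania agreement and 35.01 is covered: preferential rate Free applies instead.
The additional-duty order on 35.01 targets Loros, not Tyrania; it does not apply.
Duty = $351,786.24 × 0% = $0.00.
Line 3 (04.38, Casland, 709 units, $15,222.23):
Base rate for 04.38 is 22.5%.
04.38 has an FTA preferential rate, but origin Casland is not Tyrania; base rate stands.
Duty = $15,222.23 × 22.5% = $3,425.00.
Line 4 (72.49, Loros, 933 units, $67,605.18):
Base rate for 72.49 is 34.5%.
Additional duty on 72.49 from Loros: +17.4%. Applied ad valorem rate: 34.5% + 17.4% = 51.9%.
Duty = $67,605.18 × 51.9% = $35,087.09.
Total = $69,259.50 + $0.00 + $3,425.00 + $35,087.09 = $107,771.59.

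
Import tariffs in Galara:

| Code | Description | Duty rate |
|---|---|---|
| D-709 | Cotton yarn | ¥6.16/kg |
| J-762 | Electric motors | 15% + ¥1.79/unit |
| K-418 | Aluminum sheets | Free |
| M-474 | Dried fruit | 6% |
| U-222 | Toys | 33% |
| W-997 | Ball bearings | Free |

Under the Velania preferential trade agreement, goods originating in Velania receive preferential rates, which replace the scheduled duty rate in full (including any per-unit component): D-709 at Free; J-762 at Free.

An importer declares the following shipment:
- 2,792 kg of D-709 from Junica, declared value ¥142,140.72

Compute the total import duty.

¥17,198.72

Line 1 (D-709, Junica, 2,792 kg, ¥142,140.72):
Base rate for D-709 is ¥6.16/kg.
D-709 has an FTA preferential rate, but origin Junica is not Velania; base rate stands.
Duty = 2,792 × ¥6.16 = ¥17,198.72.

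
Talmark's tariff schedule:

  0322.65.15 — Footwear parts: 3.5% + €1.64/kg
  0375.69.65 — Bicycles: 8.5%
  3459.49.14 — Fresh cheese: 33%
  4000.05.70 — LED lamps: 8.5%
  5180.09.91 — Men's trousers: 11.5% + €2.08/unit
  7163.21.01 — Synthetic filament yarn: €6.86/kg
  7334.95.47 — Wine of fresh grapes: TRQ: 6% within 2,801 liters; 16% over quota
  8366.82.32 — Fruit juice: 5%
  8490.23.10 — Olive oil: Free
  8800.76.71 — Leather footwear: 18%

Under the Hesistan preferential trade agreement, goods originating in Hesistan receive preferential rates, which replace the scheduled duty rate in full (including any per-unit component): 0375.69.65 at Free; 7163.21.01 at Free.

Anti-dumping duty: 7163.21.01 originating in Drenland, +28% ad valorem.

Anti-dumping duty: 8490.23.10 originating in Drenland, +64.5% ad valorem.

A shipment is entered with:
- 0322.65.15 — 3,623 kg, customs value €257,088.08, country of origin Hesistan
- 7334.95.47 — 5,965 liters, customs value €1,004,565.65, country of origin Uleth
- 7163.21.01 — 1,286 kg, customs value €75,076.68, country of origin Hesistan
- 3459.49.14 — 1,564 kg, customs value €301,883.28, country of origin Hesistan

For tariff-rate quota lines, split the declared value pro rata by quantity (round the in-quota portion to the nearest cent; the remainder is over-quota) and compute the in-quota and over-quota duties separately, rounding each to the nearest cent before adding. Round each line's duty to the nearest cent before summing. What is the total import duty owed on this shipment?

€228,120.14

Line 1 (0322.65.15, Hesistan, 3,623 kg, €257,088.08):
Base rate for 0322.65.15 is 3.5% + €1.64/kg.
Origin Hesistan is the FTA partner but 0322.65.15 is not on the preference list; base rate stands.
Duty = €257,088.08 × 3.5% + 3,623 × €1.64 = €14,939.80.
Line 2 (7334.95.47, Uleth, 5,965 liters, €1,004,565.65):
Code 7334.95.47 is under a tariff-rate quota (threshold 2,801 liters). In-quota: 2,801 liters at 6%; over-quota: 3,164 liters at 16%.
Pro-rata value split: in-quota = €1,004,565.65 × 2,801/5,965 = €471,716.41; over-quota = €1,004,565.65 − €471,716.41 = €532,849.24.
In-quota duty = €471,716.41 × 6% = €28,302.98. Over-quota duty = €532,849.24 × 16% = €85,255.88.
Line duty = €28,302.98 + €85,255.88 = €113,558.86.
Line 3 (7163.21.01, Hesistan, 1,286 kg, €75,076.68):
Base rate for 7163.21.01 is €6.86/kg.
Origin Hesistan qualifies under the Talmark–Hesistan agreement and 7163.21.01 is covered: preferential rate Free applies instead.
The additional-duty order on 7163.21.01 targets Drenland, not Hesistan; it does not apply.
Duty = €75,076.68 × 0% = €0.00.
Line 4 (3459.49.14, Hesistan, 1,564 kg, €301,883.28):
Base rate for 3459.49.14 is 33%.
Origin Hesistan is the FTA partner but 3459.49.14 is not on the preference list; base rate stands.
Duty = €301,883.28 × 33% = €99,621.48.
Total = €14,939.80 + €113,558.86 + €0.00 + €99,621.48 = €228,120.14.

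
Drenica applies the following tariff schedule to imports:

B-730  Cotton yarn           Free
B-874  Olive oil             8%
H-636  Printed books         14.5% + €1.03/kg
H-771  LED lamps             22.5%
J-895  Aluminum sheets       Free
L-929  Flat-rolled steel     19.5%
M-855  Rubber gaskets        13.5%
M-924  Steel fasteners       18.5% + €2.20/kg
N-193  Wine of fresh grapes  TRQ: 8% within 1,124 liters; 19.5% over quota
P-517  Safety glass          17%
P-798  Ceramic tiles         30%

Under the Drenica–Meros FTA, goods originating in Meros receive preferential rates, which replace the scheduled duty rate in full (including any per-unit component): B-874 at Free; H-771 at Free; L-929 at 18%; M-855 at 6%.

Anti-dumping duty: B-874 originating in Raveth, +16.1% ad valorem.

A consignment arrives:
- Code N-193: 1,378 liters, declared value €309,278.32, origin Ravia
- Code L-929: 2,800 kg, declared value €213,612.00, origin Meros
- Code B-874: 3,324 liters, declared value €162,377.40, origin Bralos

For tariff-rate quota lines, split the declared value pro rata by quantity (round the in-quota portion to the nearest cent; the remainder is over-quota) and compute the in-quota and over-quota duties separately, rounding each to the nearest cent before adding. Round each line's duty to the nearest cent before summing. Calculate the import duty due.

Line 1 (N-193, Ravia, 1,378 liters, €309,278.32):
Code N-193 is under a tariff-rate quota (threshold 1,124 liters). In-quota: 1,124 liters at 8%; over-quota: 254 liters at 19.5%.
Pro-rata value split: in-quota = €309,278.32 × 1,124/1,378 = €252,270.56; over-quota = €309,278.32 − €252,270.56 = €57,007.76.
In-quota duty = €252,270.56 × 8% = €20,181.64. Over-quota duty = €57,007.76 × 19.5% = €11,116.51.
Line duty = €20,181.64 + €11,116.51 = €31,298.15.
Line 2 (L-929, Meros, 2,800 kg, €213,612.00):
Base rate for L-929 is 19.5%.
Origin Meros qualifies under the Drenica–Meros agreement and L-929 is covered: preferential rate 18% applies instead.
Duty = €213,612.00 × 18% = €38,450.16.
Line 3 (B-874, Bralos, 3,324 liters, €162,377.40):
Base rate for B-874 is 8%.
B-874 has an FTA preferential rate, but origin Bralos is not Meros; base rate stands.
The additional-duty order on B-874 targets Raveth, not Bralos; it does not apply.
Duty = €162,377.40 × 8% = €12,990.19.
Total = €31,298.15 + €38,450.16 + €12,990.19 = €82,738.50.

€82,738.50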